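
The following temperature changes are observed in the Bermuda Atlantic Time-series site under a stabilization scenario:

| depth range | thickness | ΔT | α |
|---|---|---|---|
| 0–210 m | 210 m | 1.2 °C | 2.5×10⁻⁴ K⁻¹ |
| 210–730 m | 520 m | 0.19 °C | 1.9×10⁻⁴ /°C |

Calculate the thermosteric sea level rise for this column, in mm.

0–210 m: 2.5×10⁻⁴ × 1.2 × 210 = 0.06300 m
210–730 m: 520 × 0.19 × 1.9×10⁻⁴ = 0.018772 m
Δh = 0.06300 + 0.018772 = 0.081772 m

about 81.8 mm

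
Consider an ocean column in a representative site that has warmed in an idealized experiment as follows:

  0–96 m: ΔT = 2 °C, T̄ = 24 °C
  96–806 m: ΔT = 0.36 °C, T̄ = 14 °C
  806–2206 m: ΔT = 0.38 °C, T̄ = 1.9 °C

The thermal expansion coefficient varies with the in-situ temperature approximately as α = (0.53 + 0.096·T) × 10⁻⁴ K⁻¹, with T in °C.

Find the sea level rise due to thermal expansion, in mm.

Layer 1: α = (0.53 + 0.096×24)×10⁻⁴ = 2.834×10⁻⁴ K⁻¹
Layer 2: α = (0.53 + 0.096×14)×10⁻⁴ = 1.874×10⁻⁴ K⁻¹
Layer 3: α = (0.53 + 0.096×1.9)×10⁻⁴ = 0.7124×10⁻⁴ K⁻¹
0–96 m: 96 × 2.834×10⁻⁴ × 2 = 0.0544128 m
96–806 m: 710 × 0.36 × 1.874×10⁻⁴ = 0.04789944 m
806–2206 m: 0.38 × 0.7124×10⁻⁴ × 1400 = 0.03789968 m
Δh = 0.0544128 + 0.04789944 + 0.03789968 = 0.14021192 m ≈ 140 mm

140 mm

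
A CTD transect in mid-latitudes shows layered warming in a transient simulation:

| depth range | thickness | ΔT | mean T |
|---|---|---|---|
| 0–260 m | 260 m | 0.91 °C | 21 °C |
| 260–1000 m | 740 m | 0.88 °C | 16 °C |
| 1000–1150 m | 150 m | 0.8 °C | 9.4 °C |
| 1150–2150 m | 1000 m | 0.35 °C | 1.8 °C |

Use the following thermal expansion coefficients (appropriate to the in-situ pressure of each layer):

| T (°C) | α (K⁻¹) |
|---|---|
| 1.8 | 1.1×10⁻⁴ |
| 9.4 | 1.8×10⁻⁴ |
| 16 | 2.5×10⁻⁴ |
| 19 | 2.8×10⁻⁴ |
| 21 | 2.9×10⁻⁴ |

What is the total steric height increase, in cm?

Layer 1 at 21 °C → α = 2.9×10⁻⁴ K⁻¹
Layer 2 at 16 °C → α = 2.5×10⁻⁴ K⁻¹
Layer 3 at 9.4 °C → α = 1.8×10⁻⁴ K⁻¹
Layer 4 at 1.8 °C → α = 1.1×10⁻⁴ K⁻¹
0.91 × 2.9×10⁻⁴ × 260 = 0.068614 m
260–1000 m: 0.88 × 2.5×10⁻⁴ × 740 = 0.16280 m
Layer 3: 1.8×10⁻⁴ × 0.8 × 150 = 0.02160 m
1150–2150 m: 0.35 × 1.1×10⁻⁴ × 1000 = 0.03850 m
Δh = 0.068614 + 0.16280 + 0.02160 + 0.03850 = 0.291514 m

29 cm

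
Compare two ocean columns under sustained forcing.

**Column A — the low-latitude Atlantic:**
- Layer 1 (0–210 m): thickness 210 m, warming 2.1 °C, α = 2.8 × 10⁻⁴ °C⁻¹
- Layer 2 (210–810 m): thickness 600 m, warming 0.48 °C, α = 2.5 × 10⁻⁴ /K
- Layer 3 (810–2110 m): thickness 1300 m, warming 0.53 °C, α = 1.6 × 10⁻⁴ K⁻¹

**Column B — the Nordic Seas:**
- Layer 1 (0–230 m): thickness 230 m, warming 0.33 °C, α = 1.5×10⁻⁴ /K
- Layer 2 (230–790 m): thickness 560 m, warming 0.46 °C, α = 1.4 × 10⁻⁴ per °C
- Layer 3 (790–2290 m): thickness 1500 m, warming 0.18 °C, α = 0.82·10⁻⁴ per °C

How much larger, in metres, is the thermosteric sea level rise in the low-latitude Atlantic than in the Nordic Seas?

Δh_A − Δh_B ≈ 0.24 m

A 2.1 × 210 × 2.8×10⁻⁴ = 0.12348 m
A 210–810 m: 0.48 × 600 × 2.5×10⁻⁴ = 0.07200 m
A 1300 × 0.53 × 1.6×10⁻⁴ = 0.11024 m
A total: 0.30572 m
B 0–230 m: 0.33 × 1.5×10⁻⁴ × 230 = 0.011385 m
B Layer 2: 0.46 × 560 × 1.4×10⁻⁴ = 0.036064 m
B 790–2290 m: 0.18 × 1500 × 0.82×10⁻⁴ = 0.02214 m
B total: 0.069589 m
Difference: 0.30572 − 0.069589 = 0.236131 m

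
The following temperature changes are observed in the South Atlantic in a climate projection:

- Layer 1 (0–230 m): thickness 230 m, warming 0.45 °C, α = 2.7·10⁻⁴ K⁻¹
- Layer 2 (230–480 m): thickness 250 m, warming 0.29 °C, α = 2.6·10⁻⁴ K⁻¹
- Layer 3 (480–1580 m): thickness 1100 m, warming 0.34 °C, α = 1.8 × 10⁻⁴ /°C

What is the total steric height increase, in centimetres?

11.4 cm

0.45 × 2.7×10⁻⁴ × 230 = 0.027945 m
2.6×10⁻⁴ × 0.29 × 250 = 0.01885 m
1100 × 0.34 × 1.8×10⁻⁴ = 0.06732 m
Δh = 0.027945 + 0.01885 + 0.06732 = 0.114115 m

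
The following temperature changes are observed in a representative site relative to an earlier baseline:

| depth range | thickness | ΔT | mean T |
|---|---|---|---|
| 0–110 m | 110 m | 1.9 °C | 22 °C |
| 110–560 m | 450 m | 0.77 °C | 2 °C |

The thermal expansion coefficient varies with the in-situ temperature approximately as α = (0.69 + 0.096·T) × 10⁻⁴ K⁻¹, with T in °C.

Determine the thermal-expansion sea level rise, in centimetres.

Layer 1: α = (0.69 + 0.096×22)×10⁻⁴ = 2.802×10⁻⁴ K⁻¹
Layer 2: α = (0.69 + 0.096×2)×10⁻⁴ = 0.882×10⁻⁴ K⁻¹
Layer 1: 110 × 1.9 × 2.802×10⁻⁴ = 0.0585618 m
Layer 2: 450 × 0.77 × 0.882×10⁻⁴ = 0.0305613 m
Δh = 0.0585618 + 0.0305613 = 0.0891231 m ≈ 8.9 cm

Δh ≈ 8.9 cm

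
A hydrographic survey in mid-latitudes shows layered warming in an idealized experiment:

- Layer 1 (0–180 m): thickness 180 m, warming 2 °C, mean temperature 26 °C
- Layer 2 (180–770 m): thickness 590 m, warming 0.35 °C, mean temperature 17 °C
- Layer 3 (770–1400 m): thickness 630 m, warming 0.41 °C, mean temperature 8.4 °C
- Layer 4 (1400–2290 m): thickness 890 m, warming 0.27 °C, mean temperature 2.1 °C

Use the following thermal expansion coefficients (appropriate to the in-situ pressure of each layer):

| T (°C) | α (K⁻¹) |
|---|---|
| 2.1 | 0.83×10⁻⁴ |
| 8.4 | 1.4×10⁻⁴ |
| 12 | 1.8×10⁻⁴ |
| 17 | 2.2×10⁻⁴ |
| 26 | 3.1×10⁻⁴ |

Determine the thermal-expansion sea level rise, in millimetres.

210 mm

Layer 1 at 26 °C → α = 3.1×10⁻⁴ K⁻¹
Layer 2 at 17 °C → α = 2.2×10⁻⁴ K⁻¹
Layer 3 at 8.4 °C → α = 1.4×10⁻⁴ K⁻¹
Layer 4 at 2.1 °C → α = 0.83×10⁻⁴ K⁻¹
0–180 m: 180 × 3.1×10⁻⁴ × 2 = 0.11160 m
180–770 m: 2.2×10⁻⁴ × 590 × 0.35 = 0.04543 m
770–1400 m: 1.4×10⁻⁴ × 630 × 0.41 = 0.036162 m
Layer 4: 0.27 × 890 × 0.83×10⁻⁴ = 0.0199449 m
Δh = 0.11160 + 0.04543 + 0.036162 + 0.0199449 = 0.2131369 m ≈ 210 mm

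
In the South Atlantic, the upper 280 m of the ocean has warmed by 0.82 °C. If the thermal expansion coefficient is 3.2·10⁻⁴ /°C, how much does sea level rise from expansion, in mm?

Δh ≈ 73.5 mm

Δh = αΔT·H = 3.2×10⁻⁴ × 0.82 × 280 = 0.073472 m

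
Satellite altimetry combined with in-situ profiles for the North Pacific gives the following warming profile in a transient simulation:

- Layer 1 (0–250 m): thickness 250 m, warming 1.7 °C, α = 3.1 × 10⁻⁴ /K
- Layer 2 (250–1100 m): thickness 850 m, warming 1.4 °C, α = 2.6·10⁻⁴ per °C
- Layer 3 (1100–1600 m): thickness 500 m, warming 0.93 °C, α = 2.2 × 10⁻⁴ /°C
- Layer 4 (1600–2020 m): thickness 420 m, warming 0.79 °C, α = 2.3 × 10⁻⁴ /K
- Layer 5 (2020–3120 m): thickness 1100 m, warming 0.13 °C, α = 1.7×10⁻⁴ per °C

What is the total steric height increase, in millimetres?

about 644 mm

250 × 1.7 × 3.1×10⁻⁴ = 0.13175 m
Layer 2: 2.6×10⁻⁴ × 850 × 1.4 = 0.30940 m
Layer 3: 500 × 0.93 × 2.2×10⁻⁴ = 0.10230 m
Layer 4: 420 × 0.79 × 2.3×10⁻⁴ = 0.076314 m
2020–3120 m: 0.13 × 1.7×10⁻⁴ × 1100 = 0.02431 m
Δh = 0.13175 + 0.30940 + 0.10230 + 0.076314 + 0.02431 = 0.644074 m ≈ 644 mm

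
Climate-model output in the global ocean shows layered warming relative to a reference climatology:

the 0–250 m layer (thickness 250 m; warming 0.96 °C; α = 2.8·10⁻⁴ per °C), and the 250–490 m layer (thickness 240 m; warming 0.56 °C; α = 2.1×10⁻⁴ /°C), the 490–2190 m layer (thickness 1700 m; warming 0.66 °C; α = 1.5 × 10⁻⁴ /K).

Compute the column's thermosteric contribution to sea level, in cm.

0–250 m: 2.8×10⁻⁴ × 250 × 0.96 = 0.06720 m
2.1×10⁻⁴ × 240 × 0.56 = 0.028224 m
Layer 3: 1.5×10⁻⁴ × 1700 × 0.66 = 0.16830 m
Δh = 0.06720 + 0.028224 + 0.16830 = 0.263724 m

26.4 cm of thermosteric rise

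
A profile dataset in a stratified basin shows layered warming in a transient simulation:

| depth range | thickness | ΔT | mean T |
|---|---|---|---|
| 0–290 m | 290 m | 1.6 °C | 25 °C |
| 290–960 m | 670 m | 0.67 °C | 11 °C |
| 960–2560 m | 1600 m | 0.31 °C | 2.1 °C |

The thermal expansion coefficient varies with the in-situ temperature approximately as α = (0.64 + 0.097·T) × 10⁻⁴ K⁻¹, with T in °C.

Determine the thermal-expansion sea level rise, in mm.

Layer 1: α = (0.64 + 0.097×25)×10⁻⁴ = 3.065×10⁻⁴ K⁻¹
Layer 2: α = (0.64 + 0.097×11)×10⁻⁴ = 1.707×10⁻⁴ K⁻¹
Layer 3: α = (0.64 + 0.097×2.1)×10⁻⁴ = 0.8437×10⁻⁴ K⁻¹
Layer 1: 3.065×10⁻⁴ × 290 × 1.6 = 0.142216 m
290–960 m: 670 × 0.67 × 1.707×10⁻⁴ = 0.07662723 m
960–2560 m: 0.8437×10⁻⁴ × 0.31 × 1600 = 0.04184752 m
Δh = 0.142216 + 0.07662723 + 0.04184752 = 0.26069075 m ≈ 261 mm

261 mm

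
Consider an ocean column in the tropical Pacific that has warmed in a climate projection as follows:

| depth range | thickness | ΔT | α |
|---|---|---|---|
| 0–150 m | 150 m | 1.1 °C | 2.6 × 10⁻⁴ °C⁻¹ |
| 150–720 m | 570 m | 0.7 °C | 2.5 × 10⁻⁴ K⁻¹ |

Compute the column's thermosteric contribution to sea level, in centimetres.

1.1 × 150 × 2.6×10⁻⁴ = 0.04290 m
570 × 2.5×10⁻⁴ × 0.7 = 0.09975 m
Δh = 0.04290 + 0.09975 = 0.14265 m ≈ 14.3 cm

Δh = 14.3 cm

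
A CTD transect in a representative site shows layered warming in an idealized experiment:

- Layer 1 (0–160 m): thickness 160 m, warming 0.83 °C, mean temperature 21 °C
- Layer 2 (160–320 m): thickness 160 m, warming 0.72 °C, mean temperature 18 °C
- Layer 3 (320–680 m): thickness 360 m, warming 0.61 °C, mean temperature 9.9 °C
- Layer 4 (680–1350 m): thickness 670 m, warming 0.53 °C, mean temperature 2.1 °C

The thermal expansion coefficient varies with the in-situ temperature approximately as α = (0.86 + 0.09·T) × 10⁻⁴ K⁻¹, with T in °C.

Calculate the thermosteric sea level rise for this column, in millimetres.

Layer 1: α = (0.86 + 0.09×21)×10⁻⁴ = 2.75×10⁻⁴ K⁻¹
Layer 2: α = (0.86 + 0.09×18)×10⁻⁴ = 2.48×10⁻⁴ K⁻¹
Layer 3: α = (0.86 + 0.09×9.9)×10⁻⁴ = 1.751×10⁻⁴ K⁻¹
Layer 4: α = (0.86 + 0.09×2.1)×10⁻⁴ = 1.049×10⁻⁴ K⁻¹
Layer 1: 0.83 × 2.75×10⁻⁴ × 160 = 0.03652 m
2.48×10⁻⁴ × 160 × 0.72 = 0.0285696 m
Layer 3: 360 × 0.61 × 1.751×10⁻⁴ = 0.03845196 m
Layer 4: 0.53 × 670 × 1.049×10⁻⁴ = 0.03724999 m
Δh = 0.03652 + 0.0285696 + 0.03845196 + 0.03724999 = 0.14079155 m ≈ 141 mm

141 mm of thermosteric rise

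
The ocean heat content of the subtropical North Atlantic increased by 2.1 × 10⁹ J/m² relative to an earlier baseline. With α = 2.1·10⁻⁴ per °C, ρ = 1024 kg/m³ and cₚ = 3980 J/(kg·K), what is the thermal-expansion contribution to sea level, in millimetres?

108 mm of thermosteric rise

Δh = αQ/(ρcₚ) = 2.1×10⁻⁴ × 2.1×10⁹ / (1024 × 3980) ≈ 0.10821 m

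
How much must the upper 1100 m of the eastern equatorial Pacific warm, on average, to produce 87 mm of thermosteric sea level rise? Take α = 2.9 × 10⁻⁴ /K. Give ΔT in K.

ΔT ≈ 0.27 K

ΔT = Δh/(αH) = 0.087 / (2.9×10⁻⁴ × 1100) ≈ 0.2727 K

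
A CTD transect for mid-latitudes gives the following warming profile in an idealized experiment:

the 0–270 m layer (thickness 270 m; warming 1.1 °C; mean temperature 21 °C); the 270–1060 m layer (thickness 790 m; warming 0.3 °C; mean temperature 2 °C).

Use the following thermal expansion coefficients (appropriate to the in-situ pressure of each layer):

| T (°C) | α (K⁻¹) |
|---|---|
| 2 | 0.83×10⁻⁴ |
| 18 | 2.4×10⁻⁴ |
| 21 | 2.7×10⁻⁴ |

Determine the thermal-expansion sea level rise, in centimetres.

Layer 1 at 21 °C → α = 2.7×10⁻⁴ K⁻¹
Layer 2 at 2 °C → α = 0.83×10⁻⁴ K⁻¹
0–270 m: 2.7×10⁻⁴ × 270 × 1.1 = 0.08019 m
790 × 0.3 × 0.83×10⁻⁴ = 0.019671 m
Δh = 0.08019 + 0.019671 = 0.099861 m

9.99 cm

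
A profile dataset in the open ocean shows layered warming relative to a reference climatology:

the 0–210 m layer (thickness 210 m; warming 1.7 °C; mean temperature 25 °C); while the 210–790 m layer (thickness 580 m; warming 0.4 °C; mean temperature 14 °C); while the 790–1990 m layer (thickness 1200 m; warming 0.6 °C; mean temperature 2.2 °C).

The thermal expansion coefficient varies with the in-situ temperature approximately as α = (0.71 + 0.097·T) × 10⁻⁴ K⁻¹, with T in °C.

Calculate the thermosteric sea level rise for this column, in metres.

Layer 1: α = (0.71 + 0.097×25)×10⁻⁴ = 3.135×10⁻⁴ K⁻¹
Layer 2: α = (0.71 + 0.097×14)×10⁻⁴ = 2.068×10⁻⁴ K⁻¹
Layer 3: α = (0.71 + 0.097×2.2)×10⁻⁴ = 0.9234×10⁻⁴ K⁻¹
210 × 3.135×10⁻⁴ × 1.7 = 0.1119195 m
2.068×10⁻⁴ × 0.4 × 580 = 0.0479776 m
790–1990 m: 1200 × 0.6 × 0.9234×10⁻⁴ = 0.0664848 m
Δh = 0.1119195 + 0.0479776 + 0.0664848 = 0.2263819 m

0.23 m of thermosteric rise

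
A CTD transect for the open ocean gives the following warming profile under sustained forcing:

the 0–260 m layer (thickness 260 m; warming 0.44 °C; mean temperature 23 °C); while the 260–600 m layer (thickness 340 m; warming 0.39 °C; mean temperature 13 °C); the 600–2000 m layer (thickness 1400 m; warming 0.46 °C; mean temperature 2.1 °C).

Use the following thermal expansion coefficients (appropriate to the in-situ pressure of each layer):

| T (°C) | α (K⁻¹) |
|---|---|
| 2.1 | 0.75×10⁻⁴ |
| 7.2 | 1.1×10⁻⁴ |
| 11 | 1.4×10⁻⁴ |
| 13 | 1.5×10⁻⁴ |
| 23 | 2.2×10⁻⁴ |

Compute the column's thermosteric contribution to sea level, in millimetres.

93.4 mm of thermosteric rise

Layer 1 at 23 °C → α = 2.2×10⁻⁴ K⁻¹
Layer 2 at 13 °C → α = 1.5×10⁻⁴ K⁻¹
Layer 3 at 2.1 °C → α = 0.75×10⁻⁴ K⁻¹
0–260 m: 2.2×10⁻⁴ × 0.44 × 260 = 0.025168 m
1.5×10⁻⁴ × 0.39 × 340 = 0.01989 m
600–2000 m: 0.46 × 1400 × 0.75×10⁻⁴ = 0.04830 m
Δh = 0.025168 + 0.01989 + 0.04830 = 0.093358 m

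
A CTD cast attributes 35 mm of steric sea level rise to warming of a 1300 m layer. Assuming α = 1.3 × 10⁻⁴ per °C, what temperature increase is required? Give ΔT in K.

about 0.207 K

ΔT = Δh/(αH) = 0.035 / (1.3×10⁻⁴ × 1300) ≈ 0.2071 K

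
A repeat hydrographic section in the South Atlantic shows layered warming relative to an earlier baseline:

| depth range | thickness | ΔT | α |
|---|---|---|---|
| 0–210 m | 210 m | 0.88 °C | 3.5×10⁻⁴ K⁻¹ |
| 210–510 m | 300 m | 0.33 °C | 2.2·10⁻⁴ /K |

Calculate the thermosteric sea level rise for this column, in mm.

86.5 mm of thermosteric rise

0–210 m: 210 × 3.5×10⁻⁴ × 0.88 = 0.06468 m
210–510 m: 2.2×10⁻⁴ × 0.33 × 300 = 0.02178 m
Δh = 0.06468 + 0.02178 = 0.08646 m ≈ 86.5 mm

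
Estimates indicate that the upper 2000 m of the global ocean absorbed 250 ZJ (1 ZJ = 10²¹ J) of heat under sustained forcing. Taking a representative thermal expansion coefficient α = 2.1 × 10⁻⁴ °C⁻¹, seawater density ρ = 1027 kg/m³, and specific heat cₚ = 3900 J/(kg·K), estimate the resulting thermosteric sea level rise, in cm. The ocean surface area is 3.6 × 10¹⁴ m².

Δh ≈ 3.6 cm

Per unit area: Q = 250×10²¹ / (3.6×10¹⁴) ≈ 6.944×10⁸ J/m²
Δh = αQ/(ρcₚ) = 2.1×10⁻⁴ × 6.944×10⁸ / (1027 × 3900) ≈ 0.036408 m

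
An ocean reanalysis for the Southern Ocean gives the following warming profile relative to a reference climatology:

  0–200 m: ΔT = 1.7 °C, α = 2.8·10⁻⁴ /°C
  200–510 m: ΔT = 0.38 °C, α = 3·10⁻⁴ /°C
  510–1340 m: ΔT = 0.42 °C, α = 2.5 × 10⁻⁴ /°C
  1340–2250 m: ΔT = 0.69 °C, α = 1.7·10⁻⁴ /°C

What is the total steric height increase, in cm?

about 32 cm

Layer 1: 2.8×10⁻⁴ × 200 × 1.7 = 0.09520 m
3×10⁻⁴ × 310 × 0.38 = 0.03534 m
510–1340 m: 2.5×10⁻⁴ × 0.42 × 830 = 0.08715 m
Layer 4: 0.69 × 1.7×10⁻⁴ × 910 = 0.106743 m
Δh = 0.09520 + 0.03534 + 0.08715 + 0.106743 = 0.324433 m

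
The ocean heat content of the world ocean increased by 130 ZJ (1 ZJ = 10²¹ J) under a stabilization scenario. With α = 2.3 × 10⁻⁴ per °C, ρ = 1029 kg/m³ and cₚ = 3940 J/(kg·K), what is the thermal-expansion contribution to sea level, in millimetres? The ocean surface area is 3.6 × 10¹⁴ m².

Δh ≈ 20 mm

Per unit area: Q = 130×10²¹ / (3.6×10¹⁴) ≈ 3.611×10⁸ J/m²
Δh = αQ/(ρcₚ) = 2.3×10⁻⁴ × 3.611×10⁸ / (1029 × 3940) ≈ 0.020485 m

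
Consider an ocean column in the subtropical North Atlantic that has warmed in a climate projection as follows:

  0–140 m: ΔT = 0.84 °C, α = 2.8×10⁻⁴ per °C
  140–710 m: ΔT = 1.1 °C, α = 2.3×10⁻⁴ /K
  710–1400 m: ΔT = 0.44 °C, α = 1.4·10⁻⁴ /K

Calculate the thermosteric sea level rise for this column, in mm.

Δh ≈ 220 mm

0.84 × 140 × 2.8×10⁻⁴ = 0.032928 m
2.3×10⁻⁴ × 570 × 1.1 = 0.14421 m
690 × 0.44 × 1.4×10⁻⁴ = 0.042504 m
Δh = 0.032928 + 0.14421 + 0.042504 = 0.219642 m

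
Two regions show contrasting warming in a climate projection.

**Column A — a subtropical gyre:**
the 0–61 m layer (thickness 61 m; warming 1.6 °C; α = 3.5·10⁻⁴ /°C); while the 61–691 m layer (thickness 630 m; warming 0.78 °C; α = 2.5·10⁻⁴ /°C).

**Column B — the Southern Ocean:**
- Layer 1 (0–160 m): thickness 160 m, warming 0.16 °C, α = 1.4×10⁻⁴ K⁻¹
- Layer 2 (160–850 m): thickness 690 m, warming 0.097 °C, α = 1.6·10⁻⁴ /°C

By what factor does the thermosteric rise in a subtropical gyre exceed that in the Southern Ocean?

11

A 0–61 m: 61 × 3.5×10⁻⁴ × 1.6 = 0.03416 m
A 2.5×10⁻⁴ × 0.78 × 630 = 0.12285 m
A total: 0.15701 m
B 0.16 × 1.4×10⁻⁴ × 160 = 0.003584 m
B Layer 2: 1.6×10⁻⁴ × 0.097 × 690 = 0.0107088 m
B total: 0.0142928 m
Ratio: 0.15701 / 0.0142928 ≈ 10.99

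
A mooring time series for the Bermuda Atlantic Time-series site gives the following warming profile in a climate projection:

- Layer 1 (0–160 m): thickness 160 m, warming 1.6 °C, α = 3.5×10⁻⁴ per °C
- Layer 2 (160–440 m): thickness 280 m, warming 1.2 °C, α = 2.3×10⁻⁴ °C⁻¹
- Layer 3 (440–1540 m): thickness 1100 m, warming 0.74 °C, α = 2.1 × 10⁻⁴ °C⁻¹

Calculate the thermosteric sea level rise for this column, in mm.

Δh ≈ 340 mm

Layer 1: 160 × 3.5×10⁻⁴ × 1.6 = 0.08960 m
160–440 m: 1.2 × 280 × 2.3×10⁻⁴ = 0.07728 m
2.1×10⁻⁴ × 0.74 × 1100 = 0.17094 m
Δh = 0.08960 + 0.07728 + 0.17094 = 0.33782 m ≈ 340 mm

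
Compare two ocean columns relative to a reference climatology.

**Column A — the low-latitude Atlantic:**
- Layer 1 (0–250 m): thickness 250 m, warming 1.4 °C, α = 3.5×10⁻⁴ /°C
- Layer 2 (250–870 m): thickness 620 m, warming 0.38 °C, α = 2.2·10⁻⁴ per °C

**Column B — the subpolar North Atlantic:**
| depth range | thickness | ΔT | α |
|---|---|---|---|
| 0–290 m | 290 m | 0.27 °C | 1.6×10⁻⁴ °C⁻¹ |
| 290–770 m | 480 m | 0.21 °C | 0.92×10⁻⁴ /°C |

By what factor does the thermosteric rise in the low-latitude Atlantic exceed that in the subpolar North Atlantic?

A 0–250 m: 250 × 3.5×10⁻⁴ × 1.4 = 0.12250 m
A 0.38 × 2.2×10⁻⁴ × 620 = 0.051832 m
A total: 0.174332 m
B Layer 1: 290 × 0.27 × 1.6×10⁻⁴ = 0.012528 m
B 290–770 m: 0.21 × 0.92×10⁻⁴ × 480 = 0.0092736 m
B total: 0.0218016 m
Ratio: 0.174332 / 0.0218016 ≈ 7.996

a factor of 8.0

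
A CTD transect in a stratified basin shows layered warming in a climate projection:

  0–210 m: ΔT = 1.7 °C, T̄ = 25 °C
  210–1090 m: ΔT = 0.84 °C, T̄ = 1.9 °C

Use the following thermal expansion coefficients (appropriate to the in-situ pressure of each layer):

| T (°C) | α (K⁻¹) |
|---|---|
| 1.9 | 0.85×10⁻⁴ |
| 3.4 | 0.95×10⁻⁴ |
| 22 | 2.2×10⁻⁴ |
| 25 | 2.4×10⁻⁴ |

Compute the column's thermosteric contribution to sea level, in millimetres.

Δh ≈ 150 mm

Layer 1 at 25 °C → α = 2.4×10⁻⁴ K⁻¹
Layer 2 at 1.9 °C → α = 0.85×10⁻⁴ K⁻¹
0–210 m: 1.7 × 2.4×10⁻⁴ × 210 = 0.08568 m
880 × 0.84 × 0.85×10⁻⁴ = 0.062832 m
Δh = 0.08568 + 0.062832 = 0.148512 m ≈ 150 mm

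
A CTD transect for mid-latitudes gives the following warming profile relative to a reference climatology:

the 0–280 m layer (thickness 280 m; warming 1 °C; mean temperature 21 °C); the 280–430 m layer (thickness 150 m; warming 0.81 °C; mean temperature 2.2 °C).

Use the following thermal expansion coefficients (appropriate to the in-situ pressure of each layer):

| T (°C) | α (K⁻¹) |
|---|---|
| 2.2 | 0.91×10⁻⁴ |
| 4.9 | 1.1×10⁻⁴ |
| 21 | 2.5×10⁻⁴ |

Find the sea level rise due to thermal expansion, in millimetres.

Layer 1 at 21 °C → α = 2.5×10⁻⁴ K⁻¹
Layer 2 at 2.2 °C → α = 0.91×10⁻⁴ K⁻¹
Layer 1: 1 × 280 × 2.5×10⁻⁴ = 0.07000 m
Layer 2: 0.91×10⁻⁴ × 0.81 × 150 = 0.0110565 m
Δh = 0.07000 + 0.0110565 = 0.0810565 m

81 mm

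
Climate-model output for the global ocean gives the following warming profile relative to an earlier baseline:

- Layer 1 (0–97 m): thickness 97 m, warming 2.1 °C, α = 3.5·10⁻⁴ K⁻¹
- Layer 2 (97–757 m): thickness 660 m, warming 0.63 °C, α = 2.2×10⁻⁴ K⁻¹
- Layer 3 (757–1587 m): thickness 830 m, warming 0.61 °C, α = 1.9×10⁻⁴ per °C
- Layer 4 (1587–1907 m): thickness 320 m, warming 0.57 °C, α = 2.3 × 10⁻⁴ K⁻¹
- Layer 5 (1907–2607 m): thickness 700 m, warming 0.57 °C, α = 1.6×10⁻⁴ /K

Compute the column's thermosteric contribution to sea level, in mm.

Δh = 365 mm

3.5×10⁻⁴ × 2.1 × 97 = 0.071295 m
0.63 × 660 × 2.2×10⁻⁴ = 0.091476 m
757–1587 m: 1.9×10⁻⁴ × 830 × 0.61 = 0.096197 m
1587–1907 m: 2.3×10⁻⁴ × 0.57 × 320 = 0.041952 m
700 × 1.6×10⁻⁴ × 0.57 = 0.06384 m
Δh = 0.071295 + 0.091476 + 0.096197 + 0.041952 + 0.06384 = 0.36476 m ≈ 365 mm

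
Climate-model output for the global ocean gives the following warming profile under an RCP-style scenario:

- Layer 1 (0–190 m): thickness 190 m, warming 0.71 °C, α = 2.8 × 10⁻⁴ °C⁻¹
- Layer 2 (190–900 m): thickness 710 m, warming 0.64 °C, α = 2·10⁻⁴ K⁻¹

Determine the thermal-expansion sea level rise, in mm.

0–190 m: 190 × 0.71 × 2.8×10⁻⁴ = 0.037772 m
Layer 2: 0.64 × 2×10⁻⁴ × 710 = 0.09088 m
Δh = 0.037772 + 0.09088 = 0.128652 m

129 mm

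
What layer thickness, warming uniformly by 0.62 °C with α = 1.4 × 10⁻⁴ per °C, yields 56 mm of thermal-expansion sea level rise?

H ≈ 650 m

H = Δh/(αΔT) = 0.056 / (1.4×10⁻⁴ × 0.62) ≈ 645.2 m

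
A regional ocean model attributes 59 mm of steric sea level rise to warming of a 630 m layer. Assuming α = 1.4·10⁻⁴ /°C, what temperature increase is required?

ΔT = Δh/(αH) = 0.059 / (1.4×10⁻⁴ × 630) ≈ 0.6689 °C

0.669 °C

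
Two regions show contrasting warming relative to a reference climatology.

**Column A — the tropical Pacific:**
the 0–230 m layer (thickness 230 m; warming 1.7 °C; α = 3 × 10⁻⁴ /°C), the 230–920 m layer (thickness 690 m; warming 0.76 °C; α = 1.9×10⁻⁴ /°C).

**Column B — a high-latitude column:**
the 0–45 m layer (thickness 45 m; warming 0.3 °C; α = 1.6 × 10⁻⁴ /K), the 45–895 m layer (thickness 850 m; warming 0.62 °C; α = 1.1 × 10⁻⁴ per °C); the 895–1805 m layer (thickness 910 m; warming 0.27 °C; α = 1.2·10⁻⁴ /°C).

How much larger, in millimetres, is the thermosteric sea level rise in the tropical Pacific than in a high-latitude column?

A 0–230 m: 3×10⁻⁴ × 1.7 × 230 = 0.11730 m
A 1.9×10⁻⁴ × 690 × 0.76 = 0.099636 m
A total: 0.216936 m
B Layer 1: 1.6×10⁻⁴ × 45 × 0.3 = 0.00216 m
B 850 × 1.1×10⁻⁴ × 0.62 = 0.05797 m
B 895–1805 m: 0.27 × 1.2×10⁻⁴ × 910 = 0.029484 m
B total: 0.089614 m
Difference: 0.216936 − 0.089614 = 0.127322 m

127 mm larger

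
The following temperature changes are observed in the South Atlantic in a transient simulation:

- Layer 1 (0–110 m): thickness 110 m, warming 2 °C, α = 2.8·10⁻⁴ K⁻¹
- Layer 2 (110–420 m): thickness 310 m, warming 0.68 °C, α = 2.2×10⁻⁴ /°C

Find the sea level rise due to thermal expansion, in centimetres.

10.8 cm of thermosteric rise

0–110 m: 2.8×10⁻⁴ × 110 × 2 = 0.06160 m
Layer 2: 310 × 2.2×10⁻⁴ × 0.68 = 0.046376 m
Δh = 0.06160 + 0.046376 = 0.107976 m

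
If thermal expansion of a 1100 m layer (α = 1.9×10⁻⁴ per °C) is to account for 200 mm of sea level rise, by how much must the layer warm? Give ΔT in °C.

ΔT = Δh/(αH) = 0.2 / (1.9×10⁻⁴ × 1100) ≈ 0.9569 °C

0.96 °C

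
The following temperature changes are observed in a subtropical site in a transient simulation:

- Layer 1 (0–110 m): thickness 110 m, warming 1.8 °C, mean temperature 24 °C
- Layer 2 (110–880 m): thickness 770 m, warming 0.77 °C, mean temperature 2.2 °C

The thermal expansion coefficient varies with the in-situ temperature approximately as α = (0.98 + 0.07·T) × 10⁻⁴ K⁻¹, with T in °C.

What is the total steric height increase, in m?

Layer 1: α = (0.98 + 0.07×24)×10⁻⁴ = 2.66×10⁻⁴ K⁻¹
Layer 2: α = (0.98 + 0.07×2.2)×10⁻⁴ = 1.134×10⁻⁴ K⁻¹
Layer 1: 2.66×10⁻⁴ × 110 × 1.8 = 0.052668 m
110–880 m: 770 × 1.134×10⁻⁴ × 0.77 = 0.06723486 m
Δh = 0.052668 + 0.06723486 = 0.11990286 m ≈ 0.120 m

about 0.120 m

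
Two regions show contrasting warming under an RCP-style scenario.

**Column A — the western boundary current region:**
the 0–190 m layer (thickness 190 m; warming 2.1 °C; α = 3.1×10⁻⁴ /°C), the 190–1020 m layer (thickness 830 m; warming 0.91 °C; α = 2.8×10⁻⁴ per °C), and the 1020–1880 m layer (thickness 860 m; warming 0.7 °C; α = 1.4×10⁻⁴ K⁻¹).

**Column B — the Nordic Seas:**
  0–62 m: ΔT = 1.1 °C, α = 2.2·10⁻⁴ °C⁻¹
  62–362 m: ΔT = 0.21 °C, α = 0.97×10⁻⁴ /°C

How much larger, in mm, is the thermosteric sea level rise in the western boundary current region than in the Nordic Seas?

Δh_A − Δh_B ≈ 400 mm

A 0–190 m: 2.1 × 3.1×10⁻⁴ × 190 = 0.12369 m
A 0.91 × 830 × 2.8×10⁻⁴ = 0.211484 m
A 1.4×10⁻⁴ × 860 × 0.7 = 0.08428 m
A total: 0.419454 m
B 0–62 m: 2.2×10⁻⁴ × 1.1 × 62 = 0.015004 m
B 300 × 0.21 × 0.97×10⁻⁴ = 0.006111 m
B total: 0.021115 m
Difference: 0.419454 − 0.021115 = 0.398339 m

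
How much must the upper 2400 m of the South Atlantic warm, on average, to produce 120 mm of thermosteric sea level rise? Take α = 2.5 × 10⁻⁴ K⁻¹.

0.20 K

ΔT = Δh/(αH) = 0.12 / (2.5×10⁻⁴ × 2400) = 0.2000 K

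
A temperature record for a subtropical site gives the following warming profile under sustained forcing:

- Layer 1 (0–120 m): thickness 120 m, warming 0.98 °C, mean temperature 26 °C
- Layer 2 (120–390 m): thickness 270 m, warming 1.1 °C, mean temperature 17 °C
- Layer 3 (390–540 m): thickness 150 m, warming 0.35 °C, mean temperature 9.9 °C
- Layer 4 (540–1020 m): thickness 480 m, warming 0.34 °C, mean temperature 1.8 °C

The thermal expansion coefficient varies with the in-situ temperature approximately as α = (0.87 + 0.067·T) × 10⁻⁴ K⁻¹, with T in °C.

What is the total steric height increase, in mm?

Layer 1: α = (0.87 + 0.067×26)×10⁻⁴ = 2.612×10⁻⁴ K⁻¹
Layer 2: α = (0.87 + 0.067×17)×10⁻⁴ = 2.009×10⁻⁴ K⁻¹
Layer 3: α = (0.87 + 0.067×9.9)×10⁻⁴ = 1.5333×10⁻⁴ K⁻¹
Layer 4: α = (0.87 + 0.067×1.8)×10⁻⁴ = 0.9906×10⁻⁴ K⁻¹
Layer 1: 2.612×10⁻⁴ × 120 × 0.98 = 0.03071712 m
120–390 m: 1.1 × 2.009×10⁻⁴ × 270 = 0.0596673 m
0.35 × 1.5333×10⁻⁴ × 150 = 0.008049825 m
Layer 4: 0.9906×10⁻⁴ × 480 × 0.34 = 0.016166592 m
Δh = 0.03071712 + 0.0596673 + 0.008049825 + 0.016166592 = 0.114600837 m ≈ 115 mm

Δh = 115 mm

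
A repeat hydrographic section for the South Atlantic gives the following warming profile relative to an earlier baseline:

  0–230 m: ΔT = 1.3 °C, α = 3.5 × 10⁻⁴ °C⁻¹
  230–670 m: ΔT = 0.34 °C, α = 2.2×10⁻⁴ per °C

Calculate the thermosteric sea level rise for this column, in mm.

Layer 1: 230 × 3.5×10⁻⁴ × 1.3 = 0.10465 m
440 × 0.34 × 2.2×10⁻⁴ = 0.032912 m
Δh = 0.10465 + 0.032912 = 0.137562 m

138 mm of thermosteric rise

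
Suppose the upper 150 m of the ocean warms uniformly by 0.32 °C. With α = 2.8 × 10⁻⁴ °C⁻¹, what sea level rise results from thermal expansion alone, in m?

Δh = αΔT·H = 2.8×10⁻⁴ × 0.32 × 150 = 0.01344 m

about 0.0134 m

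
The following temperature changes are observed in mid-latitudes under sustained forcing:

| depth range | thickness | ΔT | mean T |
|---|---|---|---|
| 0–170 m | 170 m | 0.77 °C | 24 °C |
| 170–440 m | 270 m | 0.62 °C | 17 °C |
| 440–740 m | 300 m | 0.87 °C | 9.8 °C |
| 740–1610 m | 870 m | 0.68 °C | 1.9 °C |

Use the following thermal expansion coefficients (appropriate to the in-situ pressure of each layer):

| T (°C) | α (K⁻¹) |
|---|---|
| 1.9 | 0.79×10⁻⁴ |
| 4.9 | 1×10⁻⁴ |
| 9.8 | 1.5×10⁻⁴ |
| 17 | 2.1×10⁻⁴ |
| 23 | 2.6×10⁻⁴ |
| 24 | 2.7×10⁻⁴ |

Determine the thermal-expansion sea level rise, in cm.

15.6 cm

Layer 1 at 24 °C → α = 2.7×10⁻⁴ K⁻¹
Layer 2 at 17 °C → α = 2.1×10⁻⁴ K⁻¹
Layer 3 at 9.8 °C → α = 1.5×10⁻⁴ K⁻¹
Layer 4 at 1.9 °C → α = 0.79×10⁻⁴ K⁻¹
0–170 m: 0.77 × 170 × 2.7×10⁻⁴ = 0.035343 m
2.1×10⁻⁴ × 270 × 0.62 = 0.035154 m
Layer 3: 1.5×10⁻⁴ × 300 × 0.87 = 0.03915 m
740–1610 m: 0.68 × 0.79×10⁻⁴ × 870 = 0.0467364 m
Δh = 0.035343 + 0.035154 + 0.03915 + 0.0467364 = 0.1563834 m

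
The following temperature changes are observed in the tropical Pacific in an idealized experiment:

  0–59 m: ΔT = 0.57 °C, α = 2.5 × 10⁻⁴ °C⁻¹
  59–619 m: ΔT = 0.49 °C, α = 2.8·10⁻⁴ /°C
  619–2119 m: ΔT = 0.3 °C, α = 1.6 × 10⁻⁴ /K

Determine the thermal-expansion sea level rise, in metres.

0.157 m

2.5×10⁻⁴ × 0.57 × 59 = 0.0084075 m
59–619 m: 2.8×10⁻⁴ × 0.49 × 560 = 0.076832 m
619–2119 m: 1500 × 0.3 × 1.6×10⁻⁴ = 0.07200 m
Δh = 0.0084075 + 0.076832 + 0.07200 = 0.1572395 m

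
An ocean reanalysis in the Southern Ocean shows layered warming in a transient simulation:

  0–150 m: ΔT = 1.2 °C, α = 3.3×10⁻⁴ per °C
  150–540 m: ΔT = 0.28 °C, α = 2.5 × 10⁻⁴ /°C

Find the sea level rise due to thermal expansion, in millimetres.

Δh = 87 mm

150 × 1.2 × 3.3×10⁻⁴ = 0.05940 m
150–540 m: 0.28 × 2.5×10⁻⁴ × 390 = 0.02730 m
Δh = 0.05940 + 0.02730 = 0.08670 m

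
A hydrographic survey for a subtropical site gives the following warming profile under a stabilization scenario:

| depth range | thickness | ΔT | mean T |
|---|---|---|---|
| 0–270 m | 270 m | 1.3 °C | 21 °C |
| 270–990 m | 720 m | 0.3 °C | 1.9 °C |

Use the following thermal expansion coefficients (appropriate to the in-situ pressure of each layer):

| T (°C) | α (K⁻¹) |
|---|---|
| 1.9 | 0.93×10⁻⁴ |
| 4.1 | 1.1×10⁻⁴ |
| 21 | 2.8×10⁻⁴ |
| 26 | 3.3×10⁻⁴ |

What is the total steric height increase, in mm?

Layer 1 at 21 °C → α = 2.8×10⁻⁴ K⁻¹
Layer 2 at 1.9 °C → α = 0.93×10⁻⁴ K⁻¹
Layer 1: 1.3 × 270 × 2.8×10⁻⁴ = 0.09828 m
720 × 0.3 × 0.93×10⁻⁴ = 0.020088 m
Δh = 0.09828 + 0.020088 = 0.118368 m

118 mm of thermosteric rise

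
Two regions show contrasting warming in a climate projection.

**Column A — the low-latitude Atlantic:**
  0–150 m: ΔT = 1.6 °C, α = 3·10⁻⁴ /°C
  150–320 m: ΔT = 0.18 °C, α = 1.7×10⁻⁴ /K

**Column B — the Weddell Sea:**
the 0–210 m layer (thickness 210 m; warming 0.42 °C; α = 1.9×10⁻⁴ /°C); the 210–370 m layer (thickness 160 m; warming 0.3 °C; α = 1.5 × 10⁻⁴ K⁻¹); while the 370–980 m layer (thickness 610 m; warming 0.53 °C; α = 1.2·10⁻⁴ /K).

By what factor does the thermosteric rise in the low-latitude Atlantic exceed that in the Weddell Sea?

A 1.6 × 3×10⁻⁴ × 150 = 0.07200 m
A 170 × 0.18 × 1.7×10⁻⁴ = 0.005202 m
A total: 0.077202 m
B 0–210 m: 0.42 × 210 × 1.9×10⁻⁴ = 0.016758 m
B Layer 2: 0.3 × 1.5×10⁻⁴ × 160 = 0.00720 m
B 370–980 m: 610 × 1.2×10⁻⁴ × 0.53 = 0.038796 m
B total: 0.062754 m
Ratio: 0.077202 / 0.062754 ≈ 1.230

1.23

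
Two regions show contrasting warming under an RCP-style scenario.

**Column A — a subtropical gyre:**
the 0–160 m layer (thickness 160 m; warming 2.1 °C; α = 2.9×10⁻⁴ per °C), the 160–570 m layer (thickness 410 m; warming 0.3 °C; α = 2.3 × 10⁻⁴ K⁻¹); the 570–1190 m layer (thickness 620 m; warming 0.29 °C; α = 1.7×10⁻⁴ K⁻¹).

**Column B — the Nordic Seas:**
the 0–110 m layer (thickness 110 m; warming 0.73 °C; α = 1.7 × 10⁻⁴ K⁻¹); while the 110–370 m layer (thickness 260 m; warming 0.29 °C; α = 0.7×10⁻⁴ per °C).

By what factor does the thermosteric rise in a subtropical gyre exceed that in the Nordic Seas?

≈ 8.26×

A 160 × 2.9×10⁻⁴ × 2.1 = 0.09744 m
A Layer 2: 0.3 × 2.3×10⁻⁴ × 410 = 0.02829 m
A 570–1190 m: 1.7×10⁻⁴ × 620 × 0.29 = 0.030566 m
A total: 0.156296 m
B 0–110 m: 0.73 × 110 × 1.7×10⁻⁴ = 0.013651 m
B Layer 2: 260 × 0.7×10⁻⁴ × 0.29 = 0.005278 m
B total: 0.018929 m
Ratio: 0.156296 / 0.018929 ≈ 8.257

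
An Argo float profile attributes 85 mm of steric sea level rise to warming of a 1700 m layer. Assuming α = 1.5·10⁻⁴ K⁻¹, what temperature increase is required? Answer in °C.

ΔT = Δh/(αH) = 0.085 / (1.5×10⁻⁴ × 1700) ≈ 0.3333 °C

about 0.333 °C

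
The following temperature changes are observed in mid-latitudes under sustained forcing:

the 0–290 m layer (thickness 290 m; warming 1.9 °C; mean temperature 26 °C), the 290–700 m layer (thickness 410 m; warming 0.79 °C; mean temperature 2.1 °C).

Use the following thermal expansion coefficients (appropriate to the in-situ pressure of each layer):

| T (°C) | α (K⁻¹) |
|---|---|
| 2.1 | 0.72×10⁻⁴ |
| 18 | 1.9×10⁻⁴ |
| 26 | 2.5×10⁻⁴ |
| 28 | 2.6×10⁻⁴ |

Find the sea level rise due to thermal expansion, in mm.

about 161 mm

Layer 1 at 26 °C → α = 2.5×10⁻⁴ K⁻¹
Layer 2 at 2.1 °C → α = 0.72×10⁻⁴ K⁻¹
0–290 m: 1.9 × 2.5×10⁻⁴ × 290 = 0.13775 m
410 × 0.72×10⁻⁴ × 0.79 = 0.0233208 m
Δh = 0.13775 + 0.0233208 = 0.1610708 m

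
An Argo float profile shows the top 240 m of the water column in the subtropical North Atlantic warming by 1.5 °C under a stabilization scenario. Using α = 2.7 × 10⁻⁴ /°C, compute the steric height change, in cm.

Δh = αΔT·H = 2.7×10⁻⁴ × 1.5 × 240 = 0.09720 m

9.72 cm of thermosteric rise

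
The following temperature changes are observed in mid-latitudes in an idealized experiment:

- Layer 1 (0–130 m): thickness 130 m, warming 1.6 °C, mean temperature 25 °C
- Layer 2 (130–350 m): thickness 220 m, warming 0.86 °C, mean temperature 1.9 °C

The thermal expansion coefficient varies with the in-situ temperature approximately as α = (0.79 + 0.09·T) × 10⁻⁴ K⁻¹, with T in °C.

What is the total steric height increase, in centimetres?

Layer 1: α = (0.79 + 0.09×25)×10⁻⁴ = 3.04×10⁻⁴ K⁻¹
Layer 2: α = (0.79 + 0.09×1.9)×10⁻⁴ = 0.961×10⁻⁴ K⁻¹
1.6 × 3.04×10⁻⁴ × 130 = 0.063232 m
130–350 m: 220 × 0.961×10⁻⁴ × 0.86 = 0.01818212 m
Δh = 0.063232 + 0.01818212 = 0.08141412 m ≈ 8.1 cm

about 8.1 cm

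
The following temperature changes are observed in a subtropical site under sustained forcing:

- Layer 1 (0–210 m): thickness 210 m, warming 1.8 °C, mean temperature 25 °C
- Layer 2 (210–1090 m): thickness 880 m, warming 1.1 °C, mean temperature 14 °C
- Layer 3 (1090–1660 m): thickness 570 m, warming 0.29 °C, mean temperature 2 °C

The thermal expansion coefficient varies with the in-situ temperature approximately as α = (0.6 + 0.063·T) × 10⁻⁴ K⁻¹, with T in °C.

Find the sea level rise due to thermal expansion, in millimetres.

Layer 1: α = (0.6 + 0.063×25)×10⁻⁴ = 2.175×10⁻⁴ K⁻¹
Layer 2: α = (0.6 + 0.063×14)×10⁻⁴ = 1.482×10⁻⁴ K⁻¹
Layer 3: α = (0.6 + 0.063×2)×10⁻⁴ = 0.726×10⁻⁴ K⁻¹
Layer 1: 1.8 × 210 × 2.175×10⁻⁴ = 0.082215 m
1.1 × 1.482×10⁻⁴ × 880 = 0.1434576 m
0.29 × 0.726×10⁻⁴ × 570 = 0.01200078 m
Δh = 0.082215 + 0.1434576 + 0.01200078 = 0.23767338 m ≈ 240 mm

240 mm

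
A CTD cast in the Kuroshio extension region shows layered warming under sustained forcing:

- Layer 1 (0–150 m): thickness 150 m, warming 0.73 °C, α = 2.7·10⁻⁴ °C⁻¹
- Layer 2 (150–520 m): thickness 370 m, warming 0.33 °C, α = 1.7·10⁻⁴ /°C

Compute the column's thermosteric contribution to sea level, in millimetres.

Layer 1: 0.73 × 150 × 2.7×10⁻⁴ = 0.029565 m
Layer 2: 0.33 × 1.7×10⁻⁴ × 370 = 0.020757 m
Δh = 0.029565 + 0.020757 = 0.050322 m

50 mm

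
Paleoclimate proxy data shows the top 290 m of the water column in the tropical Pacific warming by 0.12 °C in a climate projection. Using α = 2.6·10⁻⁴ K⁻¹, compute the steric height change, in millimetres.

Δh = αΔT·H = 2.6×10⁻⁴ × 0.12 × 290 = 0.009048 m

9.05 mm of thermosteric rise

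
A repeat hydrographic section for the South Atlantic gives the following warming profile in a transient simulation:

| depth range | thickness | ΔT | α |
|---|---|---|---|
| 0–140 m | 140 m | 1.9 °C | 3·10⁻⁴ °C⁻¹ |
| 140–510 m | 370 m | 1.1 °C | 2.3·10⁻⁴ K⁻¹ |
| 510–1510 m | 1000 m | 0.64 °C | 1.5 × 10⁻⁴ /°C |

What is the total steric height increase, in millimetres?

0–140 m: 1.9 × 3×10⁻⁴ × 140 = 0.07980 m
Layer 2: 370 × 2.3×10⁻⁴ × 1.1 = 0.09361 m
510–1510 m: 1000 × 1.5×10⁻⁴ × 0.64 = 0.09600 m
Δh = 0.07980 + 0.09361 + 0.09600 = 0.26941 m

269 mm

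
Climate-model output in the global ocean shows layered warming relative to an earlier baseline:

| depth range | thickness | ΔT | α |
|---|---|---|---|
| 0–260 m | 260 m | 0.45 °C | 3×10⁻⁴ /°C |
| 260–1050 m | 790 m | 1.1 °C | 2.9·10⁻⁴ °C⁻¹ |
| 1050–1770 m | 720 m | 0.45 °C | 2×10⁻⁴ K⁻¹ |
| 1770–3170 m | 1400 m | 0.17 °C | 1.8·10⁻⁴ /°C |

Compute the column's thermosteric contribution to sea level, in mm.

395 mm of thermosteric rise

3×10⁻⁴ × 260 × 0.45 = 0.03510 m
260–1050 m: 790 × 1.1 × 2.9×10⁻⁴ = 0.25201 m
1050–1770 m: 720 × 0.45 × 2×10⁻⁴ = 0.06480 m
0.17 × 1400 × 1.8×10⁻⁴ = 0.04284 m
Δh = 0.03510 + 0.25201 + 0.06480 + 0.04284 = 0.39475 m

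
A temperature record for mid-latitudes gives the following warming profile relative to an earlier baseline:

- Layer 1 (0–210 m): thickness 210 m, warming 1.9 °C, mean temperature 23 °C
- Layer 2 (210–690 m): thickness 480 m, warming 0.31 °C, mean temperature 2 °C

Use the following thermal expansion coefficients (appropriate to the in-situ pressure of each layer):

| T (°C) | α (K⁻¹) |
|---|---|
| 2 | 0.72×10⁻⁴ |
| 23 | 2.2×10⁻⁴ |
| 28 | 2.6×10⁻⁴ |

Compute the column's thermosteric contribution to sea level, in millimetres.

98.5 mm

Layer 1 at 23 °C → α = 2.2×10⁻⁴ K⁻¹
Layer 2 at 2 °C → α = 0.72×10⁻⁴ K⁻¹
Layer 1: 1.9 × 210 × 2.2×10⁻⁴ = 0.08778 m
210–690 m: 0.72×10⁻⁴ × 0.31 × 480 = 0.0107136 m
Δh = 0.08778 + 0.0107136 = 0.0984936 m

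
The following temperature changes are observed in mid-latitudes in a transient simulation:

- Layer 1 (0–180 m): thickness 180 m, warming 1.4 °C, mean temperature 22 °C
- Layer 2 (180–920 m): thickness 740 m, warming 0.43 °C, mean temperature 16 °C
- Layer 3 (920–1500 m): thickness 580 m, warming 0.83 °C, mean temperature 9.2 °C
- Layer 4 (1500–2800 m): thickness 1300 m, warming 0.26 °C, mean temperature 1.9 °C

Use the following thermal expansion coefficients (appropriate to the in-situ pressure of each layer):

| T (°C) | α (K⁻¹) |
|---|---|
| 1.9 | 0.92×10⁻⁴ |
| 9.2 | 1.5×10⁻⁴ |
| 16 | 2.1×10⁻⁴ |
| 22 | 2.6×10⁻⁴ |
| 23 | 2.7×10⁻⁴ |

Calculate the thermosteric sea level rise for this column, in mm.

Layer 1 at 22 °C → α = 2.6×10⁻⁴ K⁻¹
Layer 2 at 16 °C → α = 2.1×10⁻⁴ K⁻¹
Layer 3 at 9.2 °C → α = 1.5×10⁻⁴ K⁻¹
Layer 4 at 1.9 °C → α = 0.92×10⁻⁴ K⁻¹
Layer 1: 180 × 2.6×10⁻⁴ × 1.4 = 0.06552 m
180–920 m: 2.1×10⁻⁴ × 0.43 × 740 = 0.066822 m
580 × 0.83 × 1.5×10⁻⁴ = 0.07221 m
Layer 4: 1300 × 0.92×10⁻⁴ × 0.26 = 0.031096 m
Δh = 0.06552 + 0.066822 + 0.07221 + 0.031096 = 0.235648 m ≈ 240 mm

240 mm of thermosteric rise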